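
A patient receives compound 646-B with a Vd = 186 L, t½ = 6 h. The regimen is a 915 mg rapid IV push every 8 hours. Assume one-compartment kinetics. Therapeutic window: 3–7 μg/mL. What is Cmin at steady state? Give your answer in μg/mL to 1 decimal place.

τ/t½ = 8/6 ≈ 1.3333, so fraction remaining f = (1/2)^(8/6) ≈ 0.3969.
At steady state, accumulation factor R = 1/(1 − e^(−kτ)) ≈ 1.6581.
Single-dose peak C₀ = D/Vd = 915/186 ≈ 4.919 μg/mL.
Cmax,ss = C₀/(1 − f) ≈ 4.919/0.6031 ≈ 8.156 μg/mL.
One interval later, Cmin,ss = Cmax,ss·e^(−kτ) ≈ 8.156 × 0.3969 ≈ 3.237 μg/mL.
Trough 3.2 μg/mL vs MEC 3 μg/mL: adequate.

3.2 μg/mL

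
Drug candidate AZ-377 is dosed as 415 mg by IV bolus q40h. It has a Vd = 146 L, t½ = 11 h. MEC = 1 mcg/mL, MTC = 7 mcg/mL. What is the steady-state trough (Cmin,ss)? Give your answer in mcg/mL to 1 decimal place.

k = ln2/t½ = ln2/11 ≈ 0.063013 h⁻¹; fraction remaining f = e^(−kτ) = e^(−0.063013×40) ≈ 0.0804.
Accumulation ratio R = 1/(1 − f) ≈ 1/0.9196 ≈ 1.0874.
Each bolus raises the concentration by D/Vd = 415/146 ≈ 2.842 mcg/mL.
Steady-state peak Cmax,ss = C₀·R ≈ 2.842 × 1.0874 ≈ 3.090 mcg/mL.
One interval later, Cmin,ss = Cmax,ss·e^(−kτ) ≈ 3.090 × 0.0804 ≈ 0.248 mcg/mL.
Trough 0.2 mcg/mL vs MEC 1 mcg/mL: subtherapeutic.

0.2 mcg/mL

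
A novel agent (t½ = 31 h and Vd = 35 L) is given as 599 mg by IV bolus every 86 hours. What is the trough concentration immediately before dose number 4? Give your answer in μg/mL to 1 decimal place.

f = (1/2)^(τ/t½) = (1/2)^(86/31) ≈ 0.1462.
C₀ = D/Vd = 599/35 ≈ 17.114 μg/mL.
Before the 4th dose, 3 doses have been given. Superposition: Cmin = C₀·(f + f² + … + f^3).
≈ 17.114 × (0.1462 + 0.0214 + 0.0031) ≈ 17.114 × 0.1707 ≈ 2.921 μg/mL.

2.9 μg/mL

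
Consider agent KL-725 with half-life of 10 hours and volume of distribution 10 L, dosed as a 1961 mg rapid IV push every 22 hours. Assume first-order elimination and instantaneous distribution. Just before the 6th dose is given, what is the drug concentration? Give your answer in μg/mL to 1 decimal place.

f = (1/2)^(τ/t½) = (1/2)^(22/10) ≈ 0.2176.
C₀ = D/Vd = 1961/10 ≈ 196.100 μg/mL.
Before the 6th dose, 5 doses have been given. Superposition: Cmin = C₀·(f + f² + … + f^5).
≈ 196.100 × (0.2176 + 0.0473 + 0.0103 + 0.0022 + 0.0005) ≈ 196.100 × 0.2779 ≈ 54.496 μg/mL.

54.5 μg/mL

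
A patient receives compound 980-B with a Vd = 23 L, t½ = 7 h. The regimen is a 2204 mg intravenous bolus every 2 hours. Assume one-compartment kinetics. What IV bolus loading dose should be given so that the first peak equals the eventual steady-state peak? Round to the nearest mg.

f = (1/2)^(2/7) ≈ 0.820335; accumulation ratio R = 1/(1−f) ≈ 5.56591.
Loading dose to hit Cmax,ss on first dose: D_load = D_maint·R ≈ 2204 × 5.56591 ≈ 12267.27 mg.

12267 mg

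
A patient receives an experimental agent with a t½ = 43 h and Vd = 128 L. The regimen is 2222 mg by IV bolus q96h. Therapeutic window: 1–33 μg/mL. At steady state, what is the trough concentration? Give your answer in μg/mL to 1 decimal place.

k = ln2/t½ = ln2/43 ≈ 0.016120 h⁻¹; fraction remaining f = e^(−kτ) = e^(−0.016120×96) ≈ 0.2128.
Each bolus raises the concentration by D/Vd = 2222/128 ≈ 17.359 μg/mL.
Steady-state trough Cmin,ss = C₀·f/(1−f) ≈ 17.359 × 0.2128/0.7872 ≈ 4.693 μg/mL.
Trough 4.7 μg/mL vs MEC 1 μg/mL: adequate.

4.7 μg/mL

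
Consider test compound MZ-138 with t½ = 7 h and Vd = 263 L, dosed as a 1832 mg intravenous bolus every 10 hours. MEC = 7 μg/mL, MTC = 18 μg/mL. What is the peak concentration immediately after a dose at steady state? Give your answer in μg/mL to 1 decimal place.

Over one 10-h interval, 10/7 ≈ 1.4286 half-lives elapse, leaving f ≈ 0.3715 of each dose.
Accumulation ratio R = 1/(1 − f) ≈ 1/0.6285 ≈ 1.5911.
Each bolus raises the concentration by D/Vd = 1832/263 ≈ 6.966 μg/mL.
Cmax,ss = C₀/(1 − f) ≈ 6.966/0.6285 ≈ 11.084 μg/mL.
Peak 11.1 μg/mL vs MTC 18 μg/mL: below toxic threshold.

11.1 μg/mL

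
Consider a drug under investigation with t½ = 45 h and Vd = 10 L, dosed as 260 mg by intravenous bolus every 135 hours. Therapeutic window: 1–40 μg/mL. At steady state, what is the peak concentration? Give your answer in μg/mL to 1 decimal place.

The dosing interval is 3 half-lives, so f = 2^(−3) = 0.125.
At steady state, R = 1/(1 − 0.125) = 8/7.
Single-dose peak C₀ = D/Vd = 260/10 = 26 μg/mL.
Steady-state peak Cmax,ss = C₀·R = 26 × 8/7 ≈ 29.714 μg/mL.
Peak 29.7 μg/mL vs MTC 40 μg/mL: below toxic threshold.

29.7 μg/mL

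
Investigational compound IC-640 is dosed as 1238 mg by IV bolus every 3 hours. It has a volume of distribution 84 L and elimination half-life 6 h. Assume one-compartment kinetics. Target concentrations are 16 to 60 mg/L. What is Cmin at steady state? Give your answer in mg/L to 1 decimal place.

τ/t½ = 3/6 ≈ 0.5, so fraction remaining f = (1/2)^(3/6) ≈ 0.7071.
Accumulation ratio R = 1/(1 − f) ≈ 1/0.2929 ≈ 3.4141.
Each bolus raises the concentration by D/Vd = 1238/84 ≈ 14.738 mg/L.
Steady-state peak Cmax,ss = C₀·R ≈ 14.738 × 3.4141 ≈ 50.317 mg/L.
One interval later, Cmin,ss = Cmax,ss·e^(−kτ) ≈ 50.317 × 0.7071 ≈ 35.579 mg/L.
Trough 35.6 mg/L vs MEC 16 mg/L: adequate.

35.6 mg/L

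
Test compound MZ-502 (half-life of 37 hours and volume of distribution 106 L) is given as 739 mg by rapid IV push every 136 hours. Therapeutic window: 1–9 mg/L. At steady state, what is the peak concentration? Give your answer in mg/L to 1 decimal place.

k = ln2/t½ = ln2/37 ≈ 0.018734 h⁻¹; fraction remaining f = e^(−kτ) = e^(−0.018734×136) ≈ 0.0783.
Accumulation ratio R = 1/(1 − f) ≈ 1/0.9217 ≈ 1.0850.
Each bolus raises the concentration by D/Vd = 739/106 ≈ 6.972 mg/L.
Steady-state peak Cmax,ss = C₀·R ≈ 6.972 × 1.0850 ≈ 7.565 mg/L.
Peak 7.6 mg/L vs MTC 9 mg/L: below toxic threshold.

7.6 mg/L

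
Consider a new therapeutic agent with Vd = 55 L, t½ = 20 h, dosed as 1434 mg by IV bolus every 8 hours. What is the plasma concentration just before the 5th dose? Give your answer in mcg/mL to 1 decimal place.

f = (1/2)^(τ/t½) = (1/2)^(8/20) ≈ 0.7579.
C₀ = D/Vd = 1434/55 ≈ 26.073 mcg/mL.
Before the 5th dose, 4 doses have been given. Superposition: Cmin = C₀·(f + f² + … + f^4).
≈ 26.073 × (0.7579 + 0.5744 + 0.4353 + 0.3299) ≈ 26.073 × 2.0975 ≈ 54.688 mcg/mL.

54.7 mcg/mL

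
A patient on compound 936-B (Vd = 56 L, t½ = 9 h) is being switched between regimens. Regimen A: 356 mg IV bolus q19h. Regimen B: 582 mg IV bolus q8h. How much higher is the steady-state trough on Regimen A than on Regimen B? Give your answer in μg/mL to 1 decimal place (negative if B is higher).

Regimen A: f = (1/2)^(19/9) ≈ 0.2315; Cmin,ss = (356/56)·f/(1−f) ≈ 1.915 μg/mL.
Regimen B: f = (1/2)^(8/9) ≈ 0.5400; Cmin,ss = (582/56)·f/(1−f) ≈ 12.200 μg/mL.
Difference ≈ 1.915 − 12.200 ≈ -10.285 μg/mL.

-10.3 μg/mL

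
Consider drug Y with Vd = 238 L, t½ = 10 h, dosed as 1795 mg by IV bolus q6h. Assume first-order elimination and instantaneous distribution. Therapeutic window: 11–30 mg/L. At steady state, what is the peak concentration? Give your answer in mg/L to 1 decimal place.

22.2 mg/L

k = ln2/t½ = ln2/10 ≈ 0.069315 h⁻¹; fraction remaining f = e^(−kτ) = e^(−0.069315×6) ≈ 0.6598.
Accumulation ratio R = 1/(1 − f) ≈ 1/0.3402 ≈ 2.9394.
Single-dose peak C₀ = D/Vd = 1795/238 ≈ 7.542 mg/L.
Cmax,ss = C₀/(1 − f) ≈ 7.542/0.3402 ≈ 22.169 mg/L.
Peak 22.2 mg/L vs MTC 30 mg/L: below toxic threshold.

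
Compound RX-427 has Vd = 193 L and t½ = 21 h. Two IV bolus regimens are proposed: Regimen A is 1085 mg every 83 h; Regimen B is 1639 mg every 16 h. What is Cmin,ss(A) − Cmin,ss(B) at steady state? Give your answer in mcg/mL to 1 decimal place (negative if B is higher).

Regimen A: f = (1/2)^(83/21) ≈ 0.0646; Cmin,ss = (1085/193)·f/(1−f) ≈ 0.388 mcg/mL.
Regimen B: f = (1/2)^(16/21) ≈ 0.5897; Cmin,ss = (1639/193)·f/(1−f) ≈ 12.205 mcg/mL.
Difference ≈ 0.388 − 12.205 ≈ -11.817 mcg/mL.

-11.8 mcg/mL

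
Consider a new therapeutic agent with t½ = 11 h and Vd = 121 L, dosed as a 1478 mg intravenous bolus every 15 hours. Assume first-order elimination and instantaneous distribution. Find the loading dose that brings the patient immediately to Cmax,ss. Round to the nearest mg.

2417 mg

f = (1/2)^(15/11) ≈ 0.388602; accumulation ratio R = 1/(1−f) ≈ 1.63560.
Loading dose to hit Cmax,ss on first dose: D_load = D_maint·R ≈ 1478 × 1.63560 ≈ 2417.42 mg.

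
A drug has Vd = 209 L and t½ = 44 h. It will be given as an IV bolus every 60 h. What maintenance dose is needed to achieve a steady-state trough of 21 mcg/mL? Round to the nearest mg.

6905 mg

τ/t½ = 60/44 ≈ 1.3636, so f = (1/2)^(60/44) ≈ 0.388602.
Cmin,ss = (D/Vd)·f/(1−f), so D = Cmin,ss·Vd·(1−f)/f.
D = 21 × 209 × (1−f)/f ≈ 21 × 209 × 1.57333 ≈ 6905.35 mg.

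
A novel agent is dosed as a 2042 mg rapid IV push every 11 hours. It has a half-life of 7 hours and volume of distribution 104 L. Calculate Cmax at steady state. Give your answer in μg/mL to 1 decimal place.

k = ln2/t½ = ln2/7 ≈ 0.099021 h⁻¹; fraction remaining f = e^(−kτ) = e^(−0.099021×11) ≈ 0.3365.
At steady state, accumulation factor R = 1/(1 − e^(−kτ)) ≈ 1.5072.
Each bolus raises the concentration by D/Vd = 2042/104 ≈ 19.635 μg/mL.
Cmax,ss = C₀/(1 − f) ≈ 19.635/0.6635 ≈ 29.593 μg/mL.

29.6 μg/mL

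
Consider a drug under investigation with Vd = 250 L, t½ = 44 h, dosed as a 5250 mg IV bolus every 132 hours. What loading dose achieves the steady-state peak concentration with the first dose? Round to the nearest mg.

6000 mg

f = (1/2)^(132/44) ≈ 0.125000; accumulation ratio R = 1/(1−f) ≈ 1.14286.
Loading dose to hit Cmax,ss on first dose: D_load = D_maint·R ≈ 5250 × 1.14286 ≈ 6000.02 mg.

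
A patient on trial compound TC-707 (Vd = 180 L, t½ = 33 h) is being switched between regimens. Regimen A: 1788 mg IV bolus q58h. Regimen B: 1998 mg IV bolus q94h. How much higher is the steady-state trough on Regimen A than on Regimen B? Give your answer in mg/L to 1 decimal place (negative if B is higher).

2.4 mg/L

Regimen A: f = (1/2)^(58/33) ≈ 0.2957; Cmin,ss = (1788/180)·f/(1−f) ≈ 4.171 mg/L.
Regimen B: f = (1/2)^(94/33) ≈ 0.1388; Cmin,ss = (1998/180)·f/(1−f) ≈ 1.789 mg/L.
Difference ≈ 4.171 − 1.789 ≈ 2.382 mg/L.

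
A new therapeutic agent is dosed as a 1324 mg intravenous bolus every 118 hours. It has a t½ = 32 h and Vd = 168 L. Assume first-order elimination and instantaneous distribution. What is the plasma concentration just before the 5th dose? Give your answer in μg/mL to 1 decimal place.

0.7 μg/mL

f = (1/2)^(τ/t½) = (1/2)^(118/32) ≈ 0.0776.
C₀ = D/Vd = 1324/168 ≈ 7.881 μg/mL.
Before the 5th dose, 4 doses have been given. Superposition: Cmin = C₀·(f + f² + … + f^4).
≈ 7.881 × (0.0776 + 0.0060 + 0.0005 + 0.0000) ≈ 7.881 × 0.0841 ≈ 0.663 μg/mL.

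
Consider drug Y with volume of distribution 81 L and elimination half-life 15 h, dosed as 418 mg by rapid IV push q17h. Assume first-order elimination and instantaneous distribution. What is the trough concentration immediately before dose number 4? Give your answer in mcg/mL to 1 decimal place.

f = (1/2)^(τ/t½) = (1/2)^(17/15) ≈ 0.4559.
C₀ = D/Vd = 418/81 ≈ 5.160 mcg/mL.
Before the 4th dose, 3 doses have been given. Superposition: Cmin = C₀·(f + f² + … + f^3).
≈ 5.160 × (0.4559 + 0.2078 + 0.0948) ≈ 5.160 × 0.7585 ≈ 3.914 mcg/mL.

3.9 mcg/mL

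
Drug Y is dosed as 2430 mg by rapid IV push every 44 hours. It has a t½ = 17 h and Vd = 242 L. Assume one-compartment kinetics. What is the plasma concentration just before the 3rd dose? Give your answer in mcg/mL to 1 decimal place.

1.9 mcg/mL

f = (1/2)^(τ/t½) = (1/2)^(44/17) ≈ 0.1663.
C₀ = D/Vd = 2430/242 ≈ 10.041 mcg/mL.
Before the 3rd dose, 2 doses have been given. Superposition: Cmin = C₀·(f + f²).
≈ 10.041 × (0.1663 + 0.0277) ≈ 10.041 × 0.1940 ≈ 1.948 mcg/mL.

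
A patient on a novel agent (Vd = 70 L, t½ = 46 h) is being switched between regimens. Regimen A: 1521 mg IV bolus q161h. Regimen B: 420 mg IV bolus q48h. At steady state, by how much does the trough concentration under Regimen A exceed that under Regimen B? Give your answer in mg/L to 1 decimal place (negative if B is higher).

-3.5 mg/L

Regimen A: f = (1/2)^(161/46) ≈ 0.0884; Cmin,ss = (1521/70)·f/(1−f) ≈ 2.107 mg/L.
Regimen B: f = (1/2)^(48/46) ≈ 0.4852; Cmin,ss = (420/70)·f/(1−f) ≈ 5.655 mg/L.
Difference ≈ 2.107 − 5.655 ≈ -3.548 mg/L.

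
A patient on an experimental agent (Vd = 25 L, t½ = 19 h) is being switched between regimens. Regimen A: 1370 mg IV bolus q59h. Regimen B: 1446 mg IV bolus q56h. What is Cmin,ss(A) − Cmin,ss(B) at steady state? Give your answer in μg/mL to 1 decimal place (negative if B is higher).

-1.4 μg/mL

Regimen A: f = (1/2)^(59/19) ≈ 0.1162; Cmin,ss = (1370/25)·f/(1−f) ≈ 7.205 μg/mL.
Regimen B: f = (1/2)^(56/19) ≈ 0.1296; Cmin,ss = (1446/25)·f/(1−f) ≈ 8.612 μg/mL.
Difference ≈ 7.205 − 8.612 ≈ -1.407 μg/mL.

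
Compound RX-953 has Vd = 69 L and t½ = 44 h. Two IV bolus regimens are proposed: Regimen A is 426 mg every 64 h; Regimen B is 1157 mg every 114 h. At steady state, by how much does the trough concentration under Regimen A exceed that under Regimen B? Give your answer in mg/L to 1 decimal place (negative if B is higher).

0.2 mg/L

Regimen A: f = (1/2)^(64/44) ≈ 0.3649; Cmin,ss = (426/69)·f/(1−f) ≈ 3.547 mg/L.
Regimen B: f = (1/2)^(114/44) ≈ 0.1660; Cmin,ss = (1157/69)·f/(1−f) ≈ 3.338 mg/L.
Difference ≈ 3.547 − 3.338 ≈ 0.209 mg/L.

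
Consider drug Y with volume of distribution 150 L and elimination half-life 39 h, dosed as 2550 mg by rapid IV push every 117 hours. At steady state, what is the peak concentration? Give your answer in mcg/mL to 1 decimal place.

19.4 mcg/mL

τ = 117 h = 3 half-lives, so f = (1/2)^3 = 0.125.
At steady state, R = 1/(1 − 0.125) = 8/7.
Single-dose peak C₀ = D/Vd = 2550/150 = 17 mcg/mL.
Steady-state peak Cmax,ss = C₀·R = 17 × 8/7 ≈ 19.429 mcg/mL.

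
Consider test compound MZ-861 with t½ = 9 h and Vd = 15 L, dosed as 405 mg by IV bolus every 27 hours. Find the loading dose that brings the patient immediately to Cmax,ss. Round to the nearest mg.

463 mg

f = (1/2)^(27/9) ≈ 0.125000; accumulation ratio R = 1/(1−f) ≈ 1.14286.
Loading dose to hit Cmax,ss on first dose: D_load = D_maint·R ≈ 405 × 1.14286 ≈ 462.86 mg.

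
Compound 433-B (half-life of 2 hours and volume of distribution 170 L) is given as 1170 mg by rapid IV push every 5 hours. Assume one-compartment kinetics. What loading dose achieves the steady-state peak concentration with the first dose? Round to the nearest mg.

f = (1/2)^(5/2) ≈ 0.176777; accumulation ratio R = 1/(1−f) ≈ 1.21474.
Loading dose to hit Cmax,ss on first dose: D_load = D_maint·R ≈ 1170 × 1.21474 ≈ 1421.25 mg.

1421 mg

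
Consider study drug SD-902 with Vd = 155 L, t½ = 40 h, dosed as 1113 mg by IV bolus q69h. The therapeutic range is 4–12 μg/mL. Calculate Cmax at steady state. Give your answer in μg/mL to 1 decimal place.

10.3 μg/mL

τ/t½ = 69/40 ≈ 1.725, so fraction remaining f = (1/2)^(69/40) ≈ 0.3025.
Accumulation ratio R = 1/(1 − f) ≈ 1/0.6975 ≈ 1.4337.
Each bolus raises the concentration by D/Vd = 1113/155 ≈ 7.181 μg/mL.
Steady-state peak Cmax,ss = C₀·R ≈ 7.181 × 1.4337 ≈ 10.295 μg/mL.
Peak 10.3 μg/mL vs MTC 12 μg/mL: below toxic threshold.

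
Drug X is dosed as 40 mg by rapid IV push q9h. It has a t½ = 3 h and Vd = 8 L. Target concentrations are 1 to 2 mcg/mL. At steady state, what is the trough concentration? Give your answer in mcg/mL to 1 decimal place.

τ = 9 h = 3 half-lives, so f = (1/2)^3 = 0.125.
Accumulation ratio R = 1/(1 − f) = 1/0.875 = 8/7.
Single-dose peak C₀ = D/Vd = 40/8 = 5 mcg/mL.
Steady-state peak Cmax,ss = C₀·R = 5 × 8/7 ≈ 5.714 mcg/mL.
Steady-state trough Cmin,ss = Cmax,ss·f ≈ 5.714 × 0.125 ≈ 0.714 mcg/mL.
Trough 0.7 mcg/mL vs MEC 1 mcg/mL: subtherapeutic.

0.7 mcg/mL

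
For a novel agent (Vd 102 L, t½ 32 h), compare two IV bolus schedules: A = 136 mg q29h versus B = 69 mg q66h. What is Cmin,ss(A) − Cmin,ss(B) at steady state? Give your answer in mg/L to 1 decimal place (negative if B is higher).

1.3 mg/L

Regimen A: f = (1/2)^(29/32) ≈ 0.5336; Cmin,ss = (136/102)·f/(1−f) ≈ 1.525 mg/L.
Regimen B: f = (1/2)^(66/32) ≈ 0.2394; Cmin,ss = (69/102)·f/(1−f) ≈ 0.213 mg/L.
Difference ≈ 1.525 − 0.213 ≈ 1.312 mg/L.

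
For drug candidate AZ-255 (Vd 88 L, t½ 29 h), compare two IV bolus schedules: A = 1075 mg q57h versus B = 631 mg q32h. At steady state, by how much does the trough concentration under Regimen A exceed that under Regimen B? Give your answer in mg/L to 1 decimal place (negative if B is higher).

-2.0 mg/L

Regimen A: f = (1/2)^(57/29) ≈ 0.2560; Cmin,ss = (1075/88)·f/(1−f) ≈ 4.203 mg/L.
Regimen B: f = (1/2)^(32/29) ≈ 0.4654; Cmin,ss = (631/88)·f/(1−f) ≈ 6.242 mg/L.
Difference ≈ 4.203 − 6.242 ≈ -2.039 mg/L.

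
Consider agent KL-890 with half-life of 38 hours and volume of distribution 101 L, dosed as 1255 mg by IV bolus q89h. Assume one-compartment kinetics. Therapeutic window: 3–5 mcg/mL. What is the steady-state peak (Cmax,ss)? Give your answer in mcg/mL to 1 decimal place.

15.5 mcg/mL

Over one 89-h interval, 89/38 ≈ 2.3421 half-lives elapse, leaving f ≈ 0.1972 of each dose.
Accumulation ratio R = 1/(1 − f) ≈ 1/0.8028 ≈ 1.2456.
Single-dose peak C₀ = D/Vd = 1255/101 ≈ 12.426 mcg/mL.
Cmax,ss = C₀/(1 − f) ≈ 12.426/0.8028 ≈ 15.478 mcg/mL.
Peak 15.5 mcg/mL vs MTC 5 mcg/mL: exceeds toxic threshold.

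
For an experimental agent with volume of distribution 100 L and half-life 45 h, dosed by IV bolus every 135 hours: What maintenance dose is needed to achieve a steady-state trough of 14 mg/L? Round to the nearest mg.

τ/t½ = 135/45 ≈ 3, so f = (1/2)^(135/45) ≈ 0.125000.
Cmin,ss = (D/Vd)·f/(1−f), so D = Cmin,ss·Vd·(1−f)/f.
D = 14 × 100 × (1−f)/f ≈ 14 × 100 × 7.00000 ≈ 9800.00 mg.

9800 mg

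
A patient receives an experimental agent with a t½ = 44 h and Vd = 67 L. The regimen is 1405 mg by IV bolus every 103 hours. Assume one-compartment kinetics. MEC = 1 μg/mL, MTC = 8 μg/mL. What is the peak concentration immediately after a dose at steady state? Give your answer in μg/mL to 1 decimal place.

τ/t½ = 103/44 ≈ 2.3409, so fraction remaining f = (1/2)^(103/44) ≈ 0.1974.
Accumulation ratio R = 1/(1 − f) ≈ 1/0.8026 ≈ 1.2460.
Each bolus raises the concentration by D/Vd = 1405/67 ≈ 20.970 μg/mL.
Steady-state peak Cmax,ss = C₀·R ≈ 20.970 × 1.2460 ≈ 26.129 μg/mL.
Peak 26.1 μg/mL vs MTC 8 μg/mL: exceeds toxic threshold.

26.1 μg/mL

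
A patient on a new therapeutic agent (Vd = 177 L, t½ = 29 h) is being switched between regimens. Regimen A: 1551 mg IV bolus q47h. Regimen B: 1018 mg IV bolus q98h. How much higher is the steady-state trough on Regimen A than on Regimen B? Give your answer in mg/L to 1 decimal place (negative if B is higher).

Regimen A: f = (1/2)^(47/29) ≈ 0.3252; Cmin,ss = (1551/177)·f/(1−f) ≈ 4.223 mg/L.
Regimen B: f = (1/2)^(98/29) ≈ 0.0961; Cmin,ss = (1018/177)·f/(1−f) ≈ 0.611 mg/L.
Difference ≈ 4.223 − 0.611 ≈ 3.612 mg/L.

3.6 mg/L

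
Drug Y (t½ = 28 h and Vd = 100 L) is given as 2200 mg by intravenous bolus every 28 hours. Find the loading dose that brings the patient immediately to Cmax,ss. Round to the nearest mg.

4400 mg

f = (1/2)^(28/28) ≈ 0.500000; accumulation ratio R = 1/(1−f) ≈ 2.00000.
Loading dose to hit Cmax,ss on first dose: D_load = D_maint·R ≈ 2200 × 2.00000 ≈ 4400.00 mg.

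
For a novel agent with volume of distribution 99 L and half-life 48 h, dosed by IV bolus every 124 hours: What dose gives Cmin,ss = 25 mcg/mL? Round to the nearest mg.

12358 mg

τ/t½ = 124/48 ≈ 2.5833, so f = (1/2)^(124/48) ≈ 0.166855.
Cmin,ss = (D/Vd)·f/(1−f), so D = Cmin,ss·Vd·(1−f)/f.
D = 25 × 99 × (1−f)/f ≈ 25 × 99 × 4.99323 ≈ 12358.24 mg.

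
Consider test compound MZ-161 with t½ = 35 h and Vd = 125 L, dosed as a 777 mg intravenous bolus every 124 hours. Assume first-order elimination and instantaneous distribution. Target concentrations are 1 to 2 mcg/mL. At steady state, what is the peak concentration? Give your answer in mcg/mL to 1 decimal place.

τ/t½ = 124/35 ≈ 3.5429, so fraction remaining f = (1/2)^(124/35) ≈ 0.0858.
At steady state, accumulation factor R = 1/(1 − e^(−kτ)) ≈ 1.0939.
Each bolus raises the concentration by D/Vd = 777/125 ≈ 6.216 mcg/mL.
Steady-state peak Cmax,ss = C₀·R ≈ 6.216 × 1.0939 ≈ 6.800 mcg/mL.
Peak 6.8 mcg/mL vs MTC 2 mcg/mL: exceeds toxic threshold.

6.8 mcg/mL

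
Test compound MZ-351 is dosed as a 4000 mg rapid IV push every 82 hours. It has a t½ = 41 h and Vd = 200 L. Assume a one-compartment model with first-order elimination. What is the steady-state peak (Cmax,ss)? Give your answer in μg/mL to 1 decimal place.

26.7 μg/mL

τ = 82 h = 2 half-lives, so f = (1/2)^2 = 0.25.
Accumulation ratio R = 1/(1 − f) = 1/0.75 = 4/3.
Single-dose peak C₀ = D/Vd = 4000/200 = 20 μg/mL.
Steady-state peak Cmax,ss = C₀·R = 20 × 4/3 ≈ 26.667 μg/mL.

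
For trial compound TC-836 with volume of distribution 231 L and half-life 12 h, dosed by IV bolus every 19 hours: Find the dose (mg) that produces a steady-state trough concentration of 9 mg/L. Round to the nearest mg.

τ/t½ = 19/12 ≈ 1.5833, so f = (1/2)^(19/12) ≈ 0.333710.
Cmin,ss = (D/Vd)·f/(1−f), so D = Cmin,ss·Vd·(1−f)/f.
D = 9 × 231 × (1−f)/f ≈ 9 × 231 × 1.99661 ≈ 4150.95 mg.

4151 mg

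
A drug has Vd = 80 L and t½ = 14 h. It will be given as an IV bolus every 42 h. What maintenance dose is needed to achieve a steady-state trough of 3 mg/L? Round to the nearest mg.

1680 mg

τ/t½ = 42/14 ≈ 3, so f = (1/2)^(42/14) ≈ 0.125000.
Cmin,ss = (D/Vd)·f/(1−f), so D = Cmin,ss·Vd·(1−f)/f.
D = 3 × 80 × (1−f)/f ≈ 3 × 80 × 7.00000 ≈ 1680.00 mg.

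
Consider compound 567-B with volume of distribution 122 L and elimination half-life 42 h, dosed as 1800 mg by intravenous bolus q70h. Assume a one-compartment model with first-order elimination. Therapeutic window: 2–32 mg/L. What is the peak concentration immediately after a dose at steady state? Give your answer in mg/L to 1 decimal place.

21.5 mg/L

k = ln2/t½ = ln2/42 ≈ 0.016504 h⁻¹; fraction remaining f = e^(−kτ) = e^(−0.016504×70) ≈ 0.3150.
At steady state, accumulation factor R = 1/(1 − e^(−kτ)) ≈ 1.4599.
Single-dose peak C₀ = D/Vd = 1800/122 ≈ 14.754 mg/L.
Steady-state peak Cmax,ss = C₀·R ≈ 14.754 × 1.4599 ≈ 21.539 mg/L.
Peak 21.5 mg/L vs MTC 32 mg/L: below toxic threshold.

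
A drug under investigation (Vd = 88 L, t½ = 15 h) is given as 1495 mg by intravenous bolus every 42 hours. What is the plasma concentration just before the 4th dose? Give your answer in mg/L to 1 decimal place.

2.8 mg/L

f = (1/2)^(τ/t½) = (1/2)^(42/15) ≈ 0.1436.
C₀ = D/Vd = 1495/88 ≈ 16.989 mg/L.
Before the 4th dose, 3 doses have been given. Superposition: Cmin = C₀·(f + f² + … + f^3).
≈ 16.989 × (0.1436 + 0.0206 + 0.0030) ≈ 16.989 × 0.1672 ≈ 2.841 mg/L.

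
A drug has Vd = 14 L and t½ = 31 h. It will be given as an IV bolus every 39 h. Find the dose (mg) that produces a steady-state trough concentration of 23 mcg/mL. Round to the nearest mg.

448 mg

τ/t½ = 39/31 ≈ 1.2581, so f = (1/2)^(39/31) ≈ 0.418105.
Cmin,ss = (D/Vd)·f/(1−f), so D = Cmin,ss·Vd·(1−f)/f.
D = 23 × 14 × (1−f)/f ≈ 23 × 14 × 1.39174 ≈ 448.14 mg.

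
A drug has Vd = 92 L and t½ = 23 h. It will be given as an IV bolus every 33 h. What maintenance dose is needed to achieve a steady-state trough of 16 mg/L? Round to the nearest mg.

2507 mg

τ/t½ = 33/23 ≈ 1.4348, so f = (1/2)^(33/23) ≈ 0.369903.
Cmin,ss = (D/Vd)·f/(1−f), so D = Cmin,ss·Vd·(1−f)/f.
D = 16 × 92 × (1−f)/f ≈ 16 × 92 × 1.70341 ≈ 2507.42 mg.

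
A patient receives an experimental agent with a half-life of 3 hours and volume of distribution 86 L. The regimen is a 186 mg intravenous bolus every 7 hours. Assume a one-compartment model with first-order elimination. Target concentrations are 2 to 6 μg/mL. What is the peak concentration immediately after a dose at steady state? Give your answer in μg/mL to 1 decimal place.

Over one 7-h interval, 7/3 ≈ 2.3333 half-lives elapse, leaving f ≈ 0.1984 of each dose.
Accumulation ratio R = 1/(1 − f) ≈ 1/0.8016 ≈ 1.2475.
Single-dose peak C₀ = D/Vd = 186/86 ≈ 2.163 μg/mL.
Steady-state peak Cmax,ss = C₀·R ≈ 2.163 × 1.2475 ≈ 2.698 μg/mL.
Peak 2.7 μg/mL vs MTC 6 μg/mL: below toxic threshold.

2.7 μg/mL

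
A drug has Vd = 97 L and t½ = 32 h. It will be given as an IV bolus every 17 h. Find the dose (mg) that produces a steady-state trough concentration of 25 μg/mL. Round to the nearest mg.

1080 mg

τ/t½ = 17/32 ≈ 0.53125, so f = (1/2)^(17/32) ≈ 0.691955.
Cmin,ss = (D/Vd)·f/(1−f), so D = Cmin,ss·Vd·(1−f)/f.
D = 25 × 97 × (1−f)/f ≈ 25 × 97 × 0.44518 ≈ 1079.56 mg.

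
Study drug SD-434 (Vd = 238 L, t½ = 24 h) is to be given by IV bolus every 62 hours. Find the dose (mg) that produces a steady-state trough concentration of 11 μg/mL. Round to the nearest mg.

τ/t½ = 62/24 ≈ 2.5833, so f = (1/2)^(62/24) ≈ 0.166855.
Cmin,ss = (D/Vd)·f/(1−f), so D = Cmin,ss·Vd·(1−f)/f.
D = 11 × 238 × (1−f)/f ≈ 11 × 238 × 4.99323 ≈ 13072.28 mg.

13072 mg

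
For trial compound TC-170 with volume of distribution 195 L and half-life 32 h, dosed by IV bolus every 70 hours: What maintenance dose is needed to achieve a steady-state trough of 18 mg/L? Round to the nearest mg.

τ/t½ = 70/32 ≈ 2.1875, so f = (1/2)^(70/32) ≈ 0.219532.
Cmin,ss = (D/Vd)·f/(1−f), so D = Cmin,ss·Vd·(1−f)/f.
D = 18 × 195 × (1−f)/f ≈ 18 × 195 × 3.55514 ≈ 12478.54 mg.

12479 mg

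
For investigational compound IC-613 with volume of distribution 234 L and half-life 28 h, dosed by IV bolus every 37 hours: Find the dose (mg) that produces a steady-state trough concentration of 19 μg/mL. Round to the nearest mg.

6665 mg

τ/t½ = 37/28 ≈ 1.3214, so f = (1/2)^(37/28) ≈ 0.400139.
Cmin,ss = (D/Vd)·f/(1−f), so D = Cmin,ss·Vd·(1−f)/f.
D = 19 × 234 × (1−f)/f ≈ 19 × 234 × 1.49913 ≈ 6665.13 mg.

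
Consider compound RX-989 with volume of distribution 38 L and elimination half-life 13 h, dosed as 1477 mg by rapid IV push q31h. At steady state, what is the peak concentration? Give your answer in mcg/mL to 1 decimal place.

48.1 mcg/mL

τ/t½ = 31/13 ≈ 2.3846, so fraction remaining f = (1/2)^(31/13) ≈ 0.1915.
At steady state, accumulation factor R = 1/(1 − e^(−kτ)) ≈ 1.2369.
Single-dose peak C₀ = D/Vd = 1477/38 ≈ 38.868 mcg/mL.
Steady-state peak Cmax,ss = C₀·R ≈ 38.868 × 1.2369 ≈ 48.076 mcg/mL.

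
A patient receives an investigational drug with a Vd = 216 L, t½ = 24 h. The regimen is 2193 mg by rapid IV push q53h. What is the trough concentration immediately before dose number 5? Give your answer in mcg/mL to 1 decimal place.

f = (1/2)^(τ/t½) = (1/2)^(53/24) ≈ 0.2164.
C₀ = D/Vd = 2193/216 ≈ 10.153 mcg/mL.
Before the 5th dose, 4 doses have been given. Superposition: Cmin = C₀·(f + f² + … + f^4).
≈ 10.153 × (0.2164 + 0.0468 + 0.0101 + 0.0022) ≈ 10.153 × 0.2755 ≈ 2.797 mcg/mL.

2.8 mcg/mL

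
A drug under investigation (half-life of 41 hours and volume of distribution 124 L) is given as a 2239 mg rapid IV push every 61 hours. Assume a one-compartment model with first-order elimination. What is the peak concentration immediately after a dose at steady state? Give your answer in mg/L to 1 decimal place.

28.1 mg/L

τ/t½ = 61/41 ≈ 1.4878, so fraction remaining f = (1/2)^(61/41) ≈ 0.3566.
At steady state, accumulation factor R = 1/(1 − e^(−kτ)) ≈ 1.5542.
Single-dose peak C₀ = D/Vd = 2239/124 ≈ 18.056 mg/L.
Steady-state peak Cmax,ss = C₀·R ≈ 18.056 × 1.5542 ≈ 28.063 mg/L.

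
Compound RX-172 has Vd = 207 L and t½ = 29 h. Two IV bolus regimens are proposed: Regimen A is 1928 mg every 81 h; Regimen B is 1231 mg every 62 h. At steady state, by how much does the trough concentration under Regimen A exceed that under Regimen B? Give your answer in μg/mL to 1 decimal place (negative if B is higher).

Regimen A: f = (1/2)^(81/29) ≈ 0.1443; Cmin,ss = (1928/207)·f/(1−f) ≈ 1.571 μg/mL.
Regimen B: f = (1/2)^(62/29) ≈ 0.2272; Cmin,ss = (1231/207)·f/(1−f) ≈ 1.748 μg/mL.
Difference ≈ 1.571 − 1.748 ≈ -0.177 μg/mL.

-0.2 μg/mL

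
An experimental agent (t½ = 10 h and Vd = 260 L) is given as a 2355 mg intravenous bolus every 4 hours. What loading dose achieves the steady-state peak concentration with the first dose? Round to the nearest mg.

f = (1/2)^(4/10) ≈ 0.757858; accumulation ratio R = 1/(1−f) ≈ 4.12981.
Loading dose to hit Cmax,ss on first dose: D_load = D_maint·R ≈ 2355 × 4.12981 ≈ 9725.70 mg.

9726 mg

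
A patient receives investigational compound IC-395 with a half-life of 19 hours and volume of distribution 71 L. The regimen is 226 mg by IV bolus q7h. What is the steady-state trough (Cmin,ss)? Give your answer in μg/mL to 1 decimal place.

10.9 μg/mL

k = ln2/t½ = ln2/19 ≈ 0.036481 h⁻¹; fraction remaining f = e^(−kτ) = e^(−0.036481×7) ≈ 0.7746.
At steady state, accumulation factor R = 1/(1 − e^(−kτ)) ≈ 4.4366.
Single-dose peak C₀ = D/Vd = 226/71 ≈ 3.183 μg/mL.
Steady-state peak Cmax,ss = C₀·R ≈ 3.183 × 4.4366 ≈ 14.122 μg/mL.
Steady-state trough Cmin,ss = Cmax,ss·f ≈ 14.122 × 0.7746 ≈ 10.939 μg/mL.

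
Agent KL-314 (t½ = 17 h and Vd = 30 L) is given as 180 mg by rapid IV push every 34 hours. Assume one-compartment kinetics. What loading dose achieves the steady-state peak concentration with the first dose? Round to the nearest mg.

240 mg

f = (1/2)^(34/17) ≈ 0.250000; accumulation ratio R = 1/(1−f) ≈ 1.33333.
Loading dose to hit Cmax,ss on first dose: D_load = D_maint·R ≈ 180 × 1.33333 ≈ 240.00 mg.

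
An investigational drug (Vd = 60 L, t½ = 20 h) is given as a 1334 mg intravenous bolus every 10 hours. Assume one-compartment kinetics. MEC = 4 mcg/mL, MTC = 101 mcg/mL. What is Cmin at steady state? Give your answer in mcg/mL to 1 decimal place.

53.7 mcg/mL

k = ln2/t½ = ln2/20 ≈ 0.034657 h⁻¹; fraction remaining f = e^(−kτ) = e^(−0.034657×10) ≈ 0.7071.
At steady state, accumulation factor R = 1/(1 − e^(−kτ)) ≈ 3.4141.
Single-dose peak C₀ = D/Vd = 1334/60 ≈ 22.233 mcg/mL.
Cmax,ss = C₀/(1 − f) ≈ 22.233/0.2929 ≈ 75.906 mcg/mL.
One interval later, Cmin,ss = Cmax,ss·e^(−kτ) ≈ 75.906 × 0.7071 ≈ 53.673 mcg/mL.
Trough 53.7 mcg/mL vs MEC 4 mcg/mL: adequate.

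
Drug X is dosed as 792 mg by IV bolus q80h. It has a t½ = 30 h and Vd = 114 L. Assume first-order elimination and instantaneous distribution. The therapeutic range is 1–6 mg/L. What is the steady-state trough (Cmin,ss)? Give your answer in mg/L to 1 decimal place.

τ/t½ = 80/30 ≈ 2.6667, so fraction remaining f = (1/2)^(80/30) ≈ 0.1575.
Accumulation ratio R = 1/(1 − f) ≈ 1/0.8425 ≈ 1.1869.
Each bolus raises the concentration by D/Vd = 792/114 ≈ 6.947 mg/L.
Cmax,ss = C₀/(1 − f) ≈ 6.947/0.8425 ≈ 8.246 mg/L.
Steady-state trough Cmin,ss = Cmax,ss·f ≈ 8.246 × 0.1575 ≈ 1.299 mg/L.
Trough 1.3 mg/L vs MEC 1 mg/L: adequate.

1.3 mg/L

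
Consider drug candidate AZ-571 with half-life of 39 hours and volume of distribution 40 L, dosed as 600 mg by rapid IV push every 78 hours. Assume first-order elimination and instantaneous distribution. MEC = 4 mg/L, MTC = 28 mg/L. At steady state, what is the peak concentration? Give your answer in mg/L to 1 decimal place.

The dosing interval is 2 half-lives, so f = 2^(−2) = 0.25.
At steady state, R = 1/(1 − 0.25) = 4/3.
Single-dose peak C₀ = D/Vd = 600/40 = 15 mg/L.
Steady-state peak Cmax,ss = C₀·R = 15 × 4/3 ≈ 20.000 mg/L.
Peak 20.0 mg/L vs MTC 28 mg/L: below toxic threshold.

20.0 mg/L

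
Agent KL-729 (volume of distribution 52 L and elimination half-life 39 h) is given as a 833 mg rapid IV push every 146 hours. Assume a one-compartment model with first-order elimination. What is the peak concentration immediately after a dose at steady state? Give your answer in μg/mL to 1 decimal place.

17.3 μg/mL

k = ln2/t½ = ln2/39 ≈ 0.017773 h⁻¹; fraction remaining f = e^(−kτ) = e^(−0.017773×146) ≈ 0.0747.
At steady state, accumulation factor R = 1/(1 − e^(−kτ)) ≈ 1.0807.
Single-dose peak C₀ = D/Vd = 833/52 ≈ 16.019 μg/mL.
Steady-state peak Cmax,ss = C₀·R ≈ 16.019 × 1.0807 ≈ 17.312 μg/mL.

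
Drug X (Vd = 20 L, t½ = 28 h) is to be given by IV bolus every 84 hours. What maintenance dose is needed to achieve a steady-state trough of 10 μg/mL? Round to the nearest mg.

1400 mg

τ/t½ = 84/28 ≈ 3, so f = (1/2)^(84/28) ≈ 0.125000.
Cmin,ss = (D/Vd)·f/(1−f), so D = Cmin,ss·Vd·(1−f)/f.
D = 10 × 20 × (1−f)/f ≈ 10 × 20 × 7.00000 ≈ 1400.00 mg.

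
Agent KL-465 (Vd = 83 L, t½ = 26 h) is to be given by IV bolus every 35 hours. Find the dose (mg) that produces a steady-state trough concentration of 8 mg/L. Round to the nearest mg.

τ/t½ = 35/26 ≈ 1.3462, so f = (1/2)^(35/26) ≈ 0.393339.
Cmin,ss = (D/Vd)·f/(1−f), so D = Cmin,ss·Vd·(1−f)/f.
D = 8 × 83 × (1−f)/f ≈ 8 × 83 × 1.54234 ≈ 1024.11 mg.

1024 mg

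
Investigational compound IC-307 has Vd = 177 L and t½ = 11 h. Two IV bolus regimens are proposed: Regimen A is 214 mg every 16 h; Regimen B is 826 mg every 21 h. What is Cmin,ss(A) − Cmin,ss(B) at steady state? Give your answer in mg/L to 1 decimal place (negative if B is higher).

-1.0 mg/L

Regimen A: f = (1/2)^(16/11) ≈ 0.3649; Cmin,ss = (214/177)·f/(1−f) ≈ 0.695 mg/L.
Regimen B: f = (1/2)^(21/11) ≈ 0.2663; Cmin,ss = (826/177)·f/(1−f) ≈ 1.694 mg/L.
Difference ≈ 0.695 − 1.694 ≈ -0.999 mg/L.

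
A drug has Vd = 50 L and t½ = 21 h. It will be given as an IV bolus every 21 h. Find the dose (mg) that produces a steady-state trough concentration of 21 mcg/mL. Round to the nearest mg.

τ/t½ = 21/21 ≈ 1, so f = (1/2)^(21/21) ≈ 0.500000.
Cmin,ss = (D/Vd)·f/(1−f), so D = Cmin,ss·Vd·(1−f)/f.
D = 21 × 50 × (1−f)/f ≈ 21 × 50 × 1.00000 ≈ 1050.00 mg.

1050 mg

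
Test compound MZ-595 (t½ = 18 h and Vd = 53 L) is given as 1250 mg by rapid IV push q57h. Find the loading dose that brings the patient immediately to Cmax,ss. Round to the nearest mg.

f = (1/2)^(57/18) ≈ 0.111362; accumulation ratio R = 1/(1−f) ≈ 1.12532.
Loading dose to hit Cmax,ss on first dose: D_load = D_maint·R ≈ 1250 × 1.12532 ≈ 1406.65 mg.

1407 mg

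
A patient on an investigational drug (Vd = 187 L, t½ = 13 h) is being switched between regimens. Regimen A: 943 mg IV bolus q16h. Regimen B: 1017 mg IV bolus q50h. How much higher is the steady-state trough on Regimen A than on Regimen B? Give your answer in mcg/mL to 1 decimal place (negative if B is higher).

3.3 mcg/mL

Regimen A: f = (1/2)^(16/13) ≈ 0.4261; Cmin,ss = (943/187)·f/(1−f) ≈ 3.744 mcg/mL.
Regimen B: f = (1/2)^(50/13) ≈ 0.0695; Cmin,ss = (1017/187)·f/(1−f) ≈ 0.406 mcg/mL.
Difference ≈ 3.744 − 0.406 ≈ 3.338 mcg/mL.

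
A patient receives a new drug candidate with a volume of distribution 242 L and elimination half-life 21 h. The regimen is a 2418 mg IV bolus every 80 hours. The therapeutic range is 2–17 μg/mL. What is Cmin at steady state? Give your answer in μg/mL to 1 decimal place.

0.8 μg/mL

τ/t½ = 80/21 ≈ 3.8095, so fraction remaining f = (1/2)^(80/21) ≈ 0.0713.
At steady state, accumulation factor R = 1/(1 − e^(−kτ)) ≈ 1.0768.
Each bolus raises the concentration by D/Vd = 2418/242 ≈ 9.992 μg/mL.
Cmax,ss = C₀/(1 − f) ≈ 9.992/0.9287 ≈ 10.759 μg/mL.
One interval later, Cmin,ss = Cmax,ss·e^(−kτ) ≈ 10.759 × 0.0713 ≈ 0.767 μg/mL.
Trough 0.8 μg/mL vs MEC 2 μg/mL: subtherapeutic.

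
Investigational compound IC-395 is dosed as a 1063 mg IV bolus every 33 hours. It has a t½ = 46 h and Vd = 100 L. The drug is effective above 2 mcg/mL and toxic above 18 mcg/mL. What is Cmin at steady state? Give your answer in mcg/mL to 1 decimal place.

16.5 mcg/mL

k = ln2/t½ = ln2/46 ≈ 0.015068 h⁻¹; fraction remaining f = e^(−kτ) = e^(−0.015068×33) ≈ 0.6082.
At steady state, accumulation factor R = 1/(1 − e^(−kτ)) ≈ 2.5523.
Single-dose peak C₀ = D/Vd = 1063/100 ≈ 10.630 mcg/mL.
Steady-state peak Cmax,ss = C₀·R ≈ 10.630 × 2.5523 ≈ 27.131 mcg/mL.
One interval later, Cmin,ss = Cmax,ss·e^(−kτ) ≈ 27.131 × 0.6082 ≈ 16.501 mcg/mL.
Trough 16.5 mcg/mL vs MEC 2 mcg/mL: adequate.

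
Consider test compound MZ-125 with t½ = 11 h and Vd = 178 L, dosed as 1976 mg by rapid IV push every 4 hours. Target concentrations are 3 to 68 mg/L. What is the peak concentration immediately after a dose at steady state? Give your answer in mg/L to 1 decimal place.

49.8 mg/L

Over one 4-h interval, 4/11 ≈ 0.36364 half-lives elapse, leaving f ≈ 0.7772 of each dose.
At steady state, accumulation factor R = 1/(1 − e^(−kτ)) ≈ 4.4883.
Single-dose peak C₀ = D/Vd = 1976/178 ≈ 11.101 mg/L.
Cmax,ss = C₀/(1 − f) ≈ 11.101/0.2228 ≈ 49.825 mg/L.
Peak 49.8 mg/L vs MTC 68 mg/L: below toxic threshold.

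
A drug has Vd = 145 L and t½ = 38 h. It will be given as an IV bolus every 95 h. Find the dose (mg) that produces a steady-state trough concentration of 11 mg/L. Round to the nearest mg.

τ/t½ = 95/38 ≈ 2.5, so f = (1/2)^(95/38) ≈ 0.176777.
Cmin,ss = (D/Vd)·f/(1−f), so D = Cmin,ss·Vd·(1−f)/f.
D = 11 × 145 × (1−f)/f ≈ 11 × 145 × 4.65684 ≈ 7427.66 mg.

7428 mg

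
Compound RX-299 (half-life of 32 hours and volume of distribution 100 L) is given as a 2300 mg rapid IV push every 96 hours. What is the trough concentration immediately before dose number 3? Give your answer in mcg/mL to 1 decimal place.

f = (1/2)^(τ/t½) = (1/2)^(96/32) ≈ 0.1250.
C₀ = D/Vd = 2300/100 ≈ 23.000 mcg/mL.
Before the 3rd dose, 2 doses have been given. Superposition: Cmin = C₀·(f + f²).
≈ 23.000 × (0.1250 + 0.0156) ≈ 23.000 × 0.1406 ≈ 3.234 mcg/mL.

3.2 mcg/mL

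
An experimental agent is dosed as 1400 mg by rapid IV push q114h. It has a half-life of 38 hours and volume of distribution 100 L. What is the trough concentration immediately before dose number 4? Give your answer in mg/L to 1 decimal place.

f = (1/2)^(τ/t½) = (1/2)^(114/38) ≈ 0.1250.
C₀ = D/Vd = 1400/100 ≈ 14.000 mg/L.
Before the 4th dose, 3 doses have been given. Superposition: Cmin = C₀·(f + f² + … + f^3).
≈ 14.000 × (0.1250 + 0.0156 + 0.0020) ≈ 14.000 × 0.1426 ≈ 1.996 mg/L.

2.0 mg/L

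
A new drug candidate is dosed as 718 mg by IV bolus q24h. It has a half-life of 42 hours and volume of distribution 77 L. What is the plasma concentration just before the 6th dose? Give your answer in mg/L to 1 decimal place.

f = (1/2)^(τ/t½) = (1/2)^(24/42) ≈ 0.6730.
C₀ = D/Vd = 718/77 ≈ 9.325 mg/L.
Before the 6th dose, 5 doses have been given. Superposition: Cmin = C₀·(f + f² + … + f^5).
≈ 9.325 × (0.6730 + 0.4529 + 0.3048 + 0.2051 + 0.1381) ≈ 9.325 × 1.7739 ≈ 16.542 mg/L.

16.5 mg/L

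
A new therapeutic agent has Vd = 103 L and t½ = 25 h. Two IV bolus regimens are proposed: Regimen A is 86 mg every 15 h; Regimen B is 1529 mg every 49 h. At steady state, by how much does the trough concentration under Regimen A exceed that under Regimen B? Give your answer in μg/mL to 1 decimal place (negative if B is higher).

Regimen A: f = (1/2)^(15/25) ≈ 0.6598; Cmin,ss = (86/103)·f/(1−f) ≈ 1.619 μg/mL.
Regimen B: f = (1/2)^(49/25) ≈ 0.2570; Cmin,ss = (1529/103)·f/(1−f) ≈ 5.135 μg/mL.
Difference ≈ 1.619 − 5.135 ≈ -3.516 μg/mL.

-3.5 μg/mL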